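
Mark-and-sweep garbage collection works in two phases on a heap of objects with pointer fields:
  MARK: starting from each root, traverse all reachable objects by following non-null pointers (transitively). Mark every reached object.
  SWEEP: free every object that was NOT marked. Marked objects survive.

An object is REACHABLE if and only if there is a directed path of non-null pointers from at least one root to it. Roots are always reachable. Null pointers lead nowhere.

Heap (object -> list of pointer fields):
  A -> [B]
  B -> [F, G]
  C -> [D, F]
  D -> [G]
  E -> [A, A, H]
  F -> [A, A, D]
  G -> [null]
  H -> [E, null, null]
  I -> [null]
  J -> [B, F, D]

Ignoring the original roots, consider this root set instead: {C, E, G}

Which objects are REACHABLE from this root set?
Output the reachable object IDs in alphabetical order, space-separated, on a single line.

Answer: A B C D E F G H

Derivation:
Roots: C E G
Mark C: refs=D F, marked=C
Mark E: refs=A A H, marked=C E
Mark G: refs=null, marked=C E G
Mark D: refs=G, marked=C D E G
Mark F: refs=A A D, marked=C D E F G
Mark A: refs=B, marked=A C D E F G
Mark H: refs=E null null, marked=A C D E F G H
Mark B: refs=F G, marked=A B C D E F G H
Unmarked (collected): I J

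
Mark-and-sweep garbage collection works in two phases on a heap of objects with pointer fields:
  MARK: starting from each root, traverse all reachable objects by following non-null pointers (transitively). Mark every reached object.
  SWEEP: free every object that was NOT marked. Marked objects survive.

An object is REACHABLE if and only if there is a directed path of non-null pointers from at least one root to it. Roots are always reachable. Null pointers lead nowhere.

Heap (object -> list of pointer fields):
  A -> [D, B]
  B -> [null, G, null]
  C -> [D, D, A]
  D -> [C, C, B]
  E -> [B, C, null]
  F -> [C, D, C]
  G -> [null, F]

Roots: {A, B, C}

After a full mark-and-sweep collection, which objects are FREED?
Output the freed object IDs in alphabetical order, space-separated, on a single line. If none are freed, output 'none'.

Roots: A B C
Mark A: refs=D B, marked=A
Mark B: refs=null G null, marked=A B
Mark C: refs=D D A, marked=A B C
Mark D: refs=C C B, marked=A B C D
Mark G: refs=null F, marked=A B C D G
Mark F: refs=C D C, marked=A B C D F G
Unmarked (collected): E

Answer: E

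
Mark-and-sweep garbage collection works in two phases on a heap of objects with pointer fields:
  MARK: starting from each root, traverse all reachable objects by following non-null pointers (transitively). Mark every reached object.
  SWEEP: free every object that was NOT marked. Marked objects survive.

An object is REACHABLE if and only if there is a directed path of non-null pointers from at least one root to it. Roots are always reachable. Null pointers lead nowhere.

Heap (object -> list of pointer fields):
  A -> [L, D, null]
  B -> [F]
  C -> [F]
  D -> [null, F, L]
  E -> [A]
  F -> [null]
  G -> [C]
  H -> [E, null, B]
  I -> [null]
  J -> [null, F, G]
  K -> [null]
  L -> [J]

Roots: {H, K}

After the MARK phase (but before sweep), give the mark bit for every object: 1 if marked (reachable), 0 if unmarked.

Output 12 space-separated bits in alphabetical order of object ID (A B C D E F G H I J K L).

Answer: 1 1 1 1 1 1 1 1 0 1 1 1

Derivation:
Roots: H K
Mark H: refs=E null B, marked=H
Mark K: refs=null, marked=H K
Mark E: refs=A, marked=E H K
Mark B: refs=F, marked=B E H K
Mark A: refs=L D null, marked=A B E H K
Mark F: refs=null, marked=A B E F H K
Mark L: refs=J, marked=A B E F H K L
Mark D: refs=null F L, marked=A B D E F H K L
Mark J: refs=null F G, marked=A B D E F H J K L
Mark G: refs=C, marked=A B D E F G H J K L
Mark C: refs=F, marked=A B C D E F G H J K L
Unmarked (collected): I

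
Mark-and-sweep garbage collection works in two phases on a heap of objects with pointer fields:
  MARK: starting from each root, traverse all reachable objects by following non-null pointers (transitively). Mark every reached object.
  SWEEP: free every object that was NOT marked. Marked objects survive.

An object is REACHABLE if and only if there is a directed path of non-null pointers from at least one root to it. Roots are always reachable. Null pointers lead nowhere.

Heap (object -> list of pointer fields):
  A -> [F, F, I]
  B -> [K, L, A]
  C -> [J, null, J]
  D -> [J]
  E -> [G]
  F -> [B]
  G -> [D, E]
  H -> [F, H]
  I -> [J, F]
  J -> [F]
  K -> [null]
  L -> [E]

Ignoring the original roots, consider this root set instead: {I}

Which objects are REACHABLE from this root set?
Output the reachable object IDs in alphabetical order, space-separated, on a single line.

Roots: I
Mark I: refs=J F, marked=I
Mark J: refs=F, marked=I J
Mark F: refs=B, marked=F I J
Mark B: refs=K L A, marked=B F I J
Mark K: refs=null, marked=B F I J K
Mark L: refs=E, marked=B F I J K L
Mark A: refs=F F I, marked=A B F I J K L
Mark E: refs=G, marked=A B E F I J K L
Mark G: refs=D E, marked=A B E F G I J K L
Mark D: refs=J, marked=A B D E F G I J K L
Unmarked (collected): C H

Answer: A B D E F G I J K L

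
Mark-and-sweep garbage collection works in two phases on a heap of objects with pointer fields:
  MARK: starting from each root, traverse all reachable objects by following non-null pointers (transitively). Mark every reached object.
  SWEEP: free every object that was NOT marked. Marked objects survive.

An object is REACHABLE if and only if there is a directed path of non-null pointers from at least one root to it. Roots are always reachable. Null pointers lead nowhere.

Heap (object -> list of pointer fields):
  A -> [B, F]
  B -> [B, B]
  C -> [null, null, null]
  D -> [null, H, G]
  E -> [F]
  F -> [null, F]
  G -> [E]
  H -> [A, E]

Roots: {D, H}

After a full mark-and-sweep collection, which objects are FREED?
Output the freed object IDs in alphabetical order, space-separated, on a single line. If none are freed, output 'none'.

Answer: C

Derivation:
Roots: D H
Mark D: refs=null H G, marked=D
Mark H: refs=A E, marked=D H
Mark G: refs=E, marked=D G H
Mark A: refs=B F, marked=A D G H
Mark E: refs=F, marked=A D E G H
Mark B: refs=B B, marked=A B D E G H
Mark F: refs=null F, marked=A B D E F G H
Unmarked (collected): C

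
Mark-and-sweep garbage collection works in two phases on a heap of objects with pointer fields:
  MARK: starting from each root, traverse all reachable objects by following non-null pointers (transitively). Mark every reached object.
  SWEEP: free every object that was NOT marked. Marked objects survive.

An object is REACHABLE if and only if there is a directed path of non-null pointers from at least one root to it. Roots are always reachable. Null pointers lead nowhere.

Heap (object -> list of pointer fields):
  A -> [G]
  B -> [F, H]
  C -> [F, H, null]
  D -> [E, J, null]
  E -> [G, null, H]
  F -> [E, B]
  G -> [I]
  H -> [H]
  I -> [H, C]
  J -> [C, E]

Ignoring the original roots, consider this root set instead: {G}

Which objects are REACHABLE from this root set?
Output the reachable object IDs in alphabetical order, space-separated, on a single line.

Answer: B C E F G H I

Derivation:
Roots: G
Mark G: refs=I, marked=G
Mark I: refs=H C, marked=G I
Mark H: refs=H, marked=G H I
Mark C: refs=F H null, marked=C G H I
Mark F: refs=E B, marked=C F G H I
Mark E: refs=G null H, marked=C E F G H I
Mark B: refs=F H, marked=B C E F G H I
Unmarked (collected): A D J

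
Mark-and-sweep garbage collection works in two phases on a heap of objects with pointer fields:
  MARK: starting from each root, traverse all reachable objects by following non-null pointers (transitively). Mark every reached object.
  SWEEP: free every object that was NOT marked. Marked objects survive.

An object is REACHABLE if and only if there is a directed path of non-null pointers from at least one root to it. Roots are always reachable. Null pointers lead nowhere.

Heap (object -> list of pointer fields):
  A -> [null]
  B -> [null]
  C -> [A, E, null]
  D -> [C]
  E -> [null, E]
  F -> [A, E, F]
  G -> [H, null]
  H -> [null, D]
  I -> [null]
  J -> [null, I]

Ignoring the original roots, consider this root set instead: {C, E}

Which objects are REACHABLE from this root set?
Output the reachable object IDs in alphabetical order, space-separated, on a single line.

Roots: C E
Mark C: refs=A E null, marked=C
Mark E: refs=null E, marked=C E
Mark A: refs=null, marked=A C E
Unmarked (collected): B D F G H I J

Answer: A C E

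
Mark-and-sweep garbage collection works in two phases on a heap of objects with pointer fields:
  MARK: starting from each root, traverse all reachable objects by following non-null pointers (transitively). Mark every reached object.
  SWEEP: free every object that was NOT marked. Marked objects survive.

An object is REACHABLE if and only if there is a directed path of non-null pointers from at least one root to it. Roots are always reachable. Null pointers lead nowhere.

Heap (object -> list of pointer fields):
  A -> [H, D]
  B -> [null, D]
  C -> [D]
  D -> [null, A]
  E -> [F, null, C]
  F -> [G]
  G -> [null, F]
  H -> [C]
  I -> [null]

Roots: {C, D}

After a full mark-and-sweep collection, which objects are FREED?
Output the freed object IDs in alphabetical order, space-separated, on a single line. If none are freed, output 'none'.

Answer: B E F G I

Derivation:
Roots: C D
Mark C: refs=D, marked=C
Mark D: refs=null A, marked=C D
Mark A: refs=H D, marked=A C D
Mark H: refs=C, marked=A C D H
Unmarked (collected): B E F G I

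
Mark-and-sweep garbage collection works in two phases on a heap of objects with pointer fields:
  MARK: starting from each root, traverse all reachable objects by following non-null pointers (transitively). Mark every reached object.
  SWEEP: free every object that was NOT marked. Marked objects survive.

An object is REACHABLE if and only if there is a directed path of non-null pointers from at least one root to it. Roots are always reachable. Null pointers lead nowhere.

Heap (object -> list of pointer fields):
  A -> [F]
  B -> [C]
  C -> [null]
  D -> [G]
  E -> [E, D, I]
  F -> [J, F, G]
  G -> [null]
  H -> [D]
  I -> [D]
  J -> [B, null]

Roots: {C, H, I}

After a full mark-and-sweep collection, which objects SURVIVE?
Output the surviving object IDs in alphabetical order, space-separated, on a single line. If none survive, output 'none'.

Answer: C D G H I

Derivation:
Roots: C H I
Mark C: refs=null, marked=C
Mark H: refs=D, marked=C H
Mark I: refs=D, marked=C H I
Mark D: refs=G, marked=C D H I
Mark G: refs=null, marked=C D G H I
Unmarked (collected): A B E F J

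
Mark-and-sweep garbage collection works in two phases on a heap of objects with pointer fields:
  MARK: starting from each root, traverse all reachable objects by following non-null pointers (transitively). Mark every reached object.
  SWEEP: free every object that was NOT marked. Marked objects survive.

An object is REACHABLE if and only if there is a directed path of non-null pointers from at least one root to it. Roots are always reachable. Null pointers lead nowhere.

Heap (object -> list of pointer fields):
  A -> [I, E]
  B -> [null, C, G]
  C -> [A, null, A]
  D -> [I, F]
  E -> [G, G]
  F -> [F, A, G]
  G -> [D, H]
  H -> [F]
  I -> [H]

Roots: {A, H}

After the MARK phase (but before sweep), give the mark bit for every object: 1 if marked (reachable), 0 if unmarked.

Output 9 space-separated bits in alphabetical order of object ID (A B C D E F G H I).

Roots: A H
Mark A: refs=I E, marked=A
Mark H: refs=F, marked=A H
Mark I: refs=H, marked=A H I
Mark E: refs=G G, marked=A E H I
Mark F: refs=F A G, marked=A E F H I
Mark G: refs=D H, marked=A E F G H I
Mark D: refs=I F, marked=A D E F G H I
Unmarked (collected): B C

Answer: 1 0 0 1 1 1 1 1 1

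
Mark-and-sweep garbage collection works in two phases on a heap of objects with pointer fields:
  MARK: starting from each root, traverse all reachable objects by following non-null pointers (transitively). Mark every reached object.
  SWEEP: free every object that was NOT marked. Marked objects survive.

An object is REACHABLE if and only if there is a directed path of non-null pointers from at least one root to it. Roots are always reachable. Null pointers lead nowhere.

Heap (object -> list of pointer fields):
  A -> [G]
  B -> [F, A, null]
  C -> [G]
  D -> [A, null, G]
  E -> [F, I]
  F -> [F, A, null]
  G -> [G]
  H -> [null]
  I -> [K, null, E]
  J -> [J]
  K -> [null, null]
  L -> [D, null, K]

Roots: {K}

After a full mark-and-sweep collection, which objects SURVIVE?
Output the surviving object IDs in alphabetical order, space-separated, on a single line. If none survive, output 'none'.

Roots: K
Mark K: refs=null null, marked=K
Unmarked (collected): A B C D E F G H I J L

Answer: K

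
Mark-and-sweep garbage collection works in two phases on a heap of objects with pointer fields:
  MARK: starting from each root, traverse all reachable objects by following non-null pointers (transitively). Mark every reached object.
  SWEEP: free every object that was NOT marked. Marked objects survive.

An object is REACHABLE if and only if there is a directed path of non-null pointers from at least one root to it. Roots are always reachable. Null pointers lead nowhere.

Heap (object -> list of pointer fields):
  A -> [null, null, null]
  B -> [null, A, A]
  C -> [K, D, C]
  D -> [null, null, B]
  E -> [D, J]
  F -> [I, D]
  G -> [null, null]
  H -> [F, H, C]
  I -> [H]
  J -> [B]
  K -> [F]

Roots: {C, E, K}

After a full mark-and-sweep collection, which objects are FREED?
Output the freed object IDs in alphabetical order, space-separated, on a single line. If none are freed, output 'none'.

Roots: C E K
Mark C: refs=K D C, marked=C
Mark E: refs=D J, marked=C E
Mark K: refs=F, marked=C E K
Mark D: refs=null null B, marked=C D E K
Mark J: refs=B, marked=C D E J K
Mark F: refs=I D, marked=C D E F J K
Mark B: refs=null A A, marked=B C D E F J K
Mark I: refs=H, marked=B C D E F I J K
Mark A: refs=null null null, marked=A B C D E F I J K
Mark H: refs=F H C, marked=A B C D E F H I J K
Unmarked (collected): G

Answer: G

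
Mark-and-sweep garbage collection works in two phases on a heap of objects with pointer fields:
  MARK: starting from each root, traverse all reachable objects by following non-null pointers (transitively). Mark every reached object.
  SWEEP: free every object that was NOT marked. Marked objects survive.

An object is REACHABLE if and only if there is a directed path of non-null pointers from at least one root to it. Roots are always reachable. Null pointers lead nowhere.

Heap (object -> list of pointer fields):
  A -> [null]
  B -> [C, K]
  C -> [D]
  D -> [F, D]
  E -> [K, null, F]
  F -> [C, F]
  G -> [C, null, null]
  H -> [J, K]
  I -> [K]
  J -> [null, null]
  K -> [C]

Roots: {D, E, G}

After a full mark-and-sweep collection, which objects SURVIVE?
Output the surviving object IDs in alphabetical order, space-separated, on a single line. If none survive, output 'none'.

Answer: C D E F G K

Derivation:
Roots: D E G
Mark D: refs=F D, marked=D
Mark E: refs=K null F, marked=D E
Mark G: refs=C null null, marked=D E G
Mark F: refs=C F, marked=D E F G
Mark K: refs=C, marked=D E F G K
Mark C: refs=D, marked=C D E F G K
Unmarked (collected): A B H I J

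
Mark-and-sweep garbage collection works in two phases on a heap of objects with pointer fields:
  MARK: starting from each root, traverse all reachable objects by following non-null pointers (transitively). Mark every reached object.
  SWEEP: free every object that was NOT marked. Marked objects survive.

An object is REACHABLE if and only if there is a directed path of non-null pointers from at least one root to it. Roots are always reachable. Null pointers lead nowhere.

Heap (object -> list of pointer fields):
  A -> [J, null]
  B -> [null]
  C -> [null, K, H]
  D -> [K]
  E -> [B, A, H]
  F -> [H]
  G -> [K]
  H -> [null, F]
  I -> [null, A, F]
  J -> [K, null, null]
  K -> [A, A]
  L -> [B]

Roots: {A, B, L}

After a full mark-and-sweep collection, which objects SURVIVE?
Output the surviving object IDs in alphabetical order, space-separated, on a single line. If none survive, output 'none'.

Answer: A B J K L

Derivation:
Roots: A B L
Mark A: refs=J null, marked=A
Mark B: refs=null, marked=A B
Mark L: refs=B, marked=A B L
Mark J: refs=K null null, marked=A B J L
Mark K: refs=A A, marked=A B J K L
Unmarked (collected): C D E F G H I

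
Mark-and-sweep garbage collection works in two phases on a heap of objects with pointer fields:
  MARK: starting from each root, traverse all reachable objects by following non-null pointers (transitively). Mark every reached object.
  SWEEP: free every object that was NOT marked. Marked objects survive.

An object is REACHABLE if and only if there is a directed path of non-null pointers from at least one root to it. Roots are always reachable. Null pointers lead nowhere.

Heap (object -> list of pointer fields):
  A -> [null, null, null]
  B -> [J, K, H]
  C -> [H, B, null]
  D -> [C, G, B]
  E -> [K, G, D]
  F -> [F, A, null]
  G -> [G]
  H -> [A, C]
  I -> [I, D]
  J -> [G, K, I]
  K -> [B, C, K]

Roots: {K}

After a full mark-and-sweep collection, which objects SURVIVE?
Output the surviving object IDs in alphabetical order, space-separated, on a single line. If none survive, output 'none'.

Answer: A B C D G H I J K

Derivation:
Roots: K
Mark K: refs=B C K, marked=K
Mark B: refs=J K H, marked=B K
Mark C: refs=H B null, marked=B C K
Mark J: refs=G K I, marked=B C J K
Mark H: refs=A C, marked=B C H J K
Mark G: refs=G, marked=B C G H J K
Mark I: refs=I D, marked=B C G H I J K
Mark A: refs=null null null, marked=A B C G H I J K
Mark D: refs=C G B, marked=A B C D G H I J K
Unmarked (collected): E F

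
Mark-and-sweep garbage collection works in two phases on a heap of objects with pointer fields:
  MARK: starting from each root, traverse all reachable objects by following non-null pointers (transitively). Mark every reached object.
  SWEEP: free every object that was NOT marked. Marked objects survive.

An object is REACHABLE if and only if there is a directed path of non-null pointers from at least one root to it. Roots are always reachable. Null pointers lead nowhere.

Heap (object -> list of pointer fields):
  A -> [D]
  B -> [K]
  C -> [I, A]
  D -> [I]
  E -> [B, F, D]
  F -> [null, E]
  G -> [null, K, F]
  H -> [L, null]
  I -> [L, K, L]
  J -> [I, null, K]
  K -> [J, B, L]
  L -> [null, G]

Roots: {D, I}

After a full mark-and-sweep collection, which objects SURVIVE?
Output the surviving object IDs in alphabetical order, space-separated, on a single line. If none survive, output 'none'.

Roots: D I
Mark D: refs=I, marked=D
Mark I: refs=L K L, marked=D I
Mark L: refs=null G, marked=D I L
Mark K: refs=J B L, marked=D I K L
Mark G: refs=null K F, marked=D G I K L
Mark J: refs=I null K, marked=D G I J K L
Mark B: refs=K, marked=B D G I J K L
Mark F: refs=null E, marked=B D F G I J K L
Mark E: refs=B F D, marked=B D E F G I J K L
Unmarked (collected): A C H

Answer: B D E F G I J K L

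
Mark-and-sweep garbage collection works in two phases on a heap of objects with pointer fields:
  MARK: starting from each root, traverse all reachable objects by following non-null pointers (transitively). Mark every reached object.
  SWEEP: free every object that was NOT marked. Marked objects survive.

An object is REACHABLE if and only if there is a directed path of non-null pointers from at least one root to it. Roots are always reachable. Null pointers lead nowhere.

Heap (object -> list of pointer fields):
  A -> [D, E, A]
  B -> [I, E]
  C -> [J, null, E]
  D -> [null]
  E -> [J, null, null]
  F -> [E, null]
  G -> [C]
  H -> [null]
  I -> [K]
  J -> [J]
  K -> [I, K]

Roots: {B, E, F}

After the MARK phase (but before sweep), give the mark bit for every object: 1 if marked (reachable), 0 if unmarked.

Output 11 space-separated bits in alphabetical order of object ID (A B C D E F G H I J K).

Roots: B E F
Mark B: refs=I E, marked=B
Mark E: refs=J null null, marked=B E
Mark F: refs=E null, marked=B E F
Mark I: refs=K, marked=B E F I
Mark J: refs=J, marked=B E F I J
Mark K: refs=I K, marked=B E F I J K
Unmarked (collected): A C D G H

Answer: 0 1 0 0 1 1 0 0 1 1 1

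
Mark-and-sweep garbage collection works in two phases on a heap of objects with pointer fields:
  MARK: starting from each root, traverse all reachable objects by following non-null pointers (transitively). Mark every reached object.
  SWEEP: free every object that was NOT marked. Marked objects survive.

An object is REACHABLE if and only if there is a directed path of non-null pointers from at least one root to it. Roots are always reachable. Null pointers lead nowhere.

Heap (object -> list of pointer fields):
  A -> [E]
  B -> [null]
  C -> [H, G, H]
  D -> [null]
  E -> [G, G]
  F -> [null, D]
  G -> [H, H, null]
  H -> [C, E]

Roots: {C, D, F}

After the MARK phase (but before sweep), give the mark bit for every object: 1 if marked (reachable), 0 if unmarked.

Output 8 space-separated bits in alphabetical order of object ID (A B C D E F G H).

Roots: C D F
Mark C: refs=H G H, marked=C
Mark D: refs=null, marked=C D
Mark F: refs=null D, marked=C D F
Mark H: refs=C E, marked=C D F H
Mark G: refs=H H null, marked=C D F G H
Mark E: refs=G G, marked=C D E F G H
Unmarked (collected): A B

Answer: 0 0 1 1 1 1 1 1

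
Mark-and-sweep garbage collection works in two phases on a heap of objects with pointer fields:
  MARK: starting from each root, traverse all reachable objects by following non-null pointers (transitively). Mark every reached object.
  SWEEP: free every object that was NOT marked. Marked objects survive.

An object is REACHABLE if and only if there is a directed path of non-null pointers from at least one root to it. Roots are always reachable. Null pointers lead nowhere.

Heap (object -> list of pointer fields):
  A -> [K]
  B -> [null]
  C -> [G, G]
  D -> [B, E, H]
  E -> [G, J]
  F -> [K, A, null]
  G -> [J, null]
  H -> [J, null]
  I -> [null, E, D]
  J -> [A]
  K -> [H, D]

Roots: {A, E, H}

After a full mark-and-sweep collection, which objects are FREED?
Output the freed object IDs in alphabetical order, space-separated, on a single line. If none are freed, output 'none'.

Roots: A E H
Mark A: refs=K, marked=A
Mark E: refs=G J, marked=A E
Mark H: refs=J null, marked=A E H
Mark K: refs=H D, marked=A E H K
Mark G: refs=J null, marked=A E G H K
Mark J: refs=A, marked=A E G H J K
Mark D: refs=B E H, marked=A D E G H J K
Mark B: refs=null, marked=A B D E G H J K
Unmarked (collected): C F I

Answer: C F I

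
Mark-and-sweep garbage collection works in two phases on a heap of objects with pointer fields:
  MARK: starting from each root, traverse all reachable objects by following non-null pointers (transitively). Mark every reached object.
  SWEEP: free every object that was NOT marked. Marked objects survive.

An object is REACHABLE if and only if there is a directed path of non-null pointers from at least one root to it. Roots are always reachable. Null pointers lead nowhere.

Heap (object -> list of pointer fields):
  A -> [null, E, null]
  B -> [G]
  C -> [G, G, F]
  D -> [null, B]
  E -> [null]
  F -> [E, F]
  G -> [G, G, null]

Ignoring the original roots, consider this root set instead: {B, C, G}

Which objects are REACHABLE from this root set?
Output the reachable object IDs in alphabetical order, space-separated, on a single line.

Answer: B C E F G

Derivation:
Roots: B C G
Mark B: refs=G, marked=B
Mark C: refs=G G F, marked=B C
Mark G: refs=G G null, marked=B C G
Mark F: refs=E F, marked=B C F G
Mark E: refs=null, marked=B C E F G
Unmarked (collected): A D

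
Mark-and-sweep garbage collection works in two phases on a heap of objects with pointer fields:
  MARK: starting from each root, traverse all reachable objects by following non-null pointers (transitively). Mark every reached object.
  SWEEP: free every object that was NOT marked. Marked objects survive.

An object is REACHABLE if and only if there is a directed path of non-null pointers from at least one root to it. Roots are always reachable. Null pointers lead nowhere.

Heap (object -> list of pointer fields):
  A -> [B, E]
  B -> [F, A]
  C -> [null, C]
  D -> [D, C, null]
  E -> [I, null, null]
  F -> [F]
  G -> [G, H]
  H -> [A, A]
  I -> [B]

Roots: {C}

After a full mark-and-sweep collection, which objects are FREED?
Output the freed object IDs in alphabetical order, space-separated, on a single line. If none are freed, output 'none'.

Roots: C
Mark C: refs=null C, marked=C
Unmarked (collected): A B D E F G H I

Answer: A B D E F G H I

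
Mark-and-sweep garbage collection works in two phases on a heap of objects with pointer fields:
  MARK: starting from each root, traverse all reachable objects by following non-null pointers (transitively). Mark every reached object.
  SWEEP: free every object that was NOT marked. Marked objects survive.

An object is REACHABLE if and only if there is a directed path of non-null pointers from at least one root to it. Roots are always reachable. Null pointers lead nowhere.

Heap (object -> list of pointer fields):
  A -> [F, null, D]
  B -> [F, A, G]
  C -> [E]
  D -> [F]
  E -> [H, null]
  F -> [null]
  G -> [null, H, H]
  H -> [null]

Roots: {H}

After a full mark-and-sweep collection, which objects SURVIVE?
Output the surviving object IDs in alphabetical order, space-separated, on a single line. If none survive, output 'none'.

Answer: H

Derivation:
Roots: H
Mark H: refs=null, marked=H
Unmarked (collected): A B C D E F G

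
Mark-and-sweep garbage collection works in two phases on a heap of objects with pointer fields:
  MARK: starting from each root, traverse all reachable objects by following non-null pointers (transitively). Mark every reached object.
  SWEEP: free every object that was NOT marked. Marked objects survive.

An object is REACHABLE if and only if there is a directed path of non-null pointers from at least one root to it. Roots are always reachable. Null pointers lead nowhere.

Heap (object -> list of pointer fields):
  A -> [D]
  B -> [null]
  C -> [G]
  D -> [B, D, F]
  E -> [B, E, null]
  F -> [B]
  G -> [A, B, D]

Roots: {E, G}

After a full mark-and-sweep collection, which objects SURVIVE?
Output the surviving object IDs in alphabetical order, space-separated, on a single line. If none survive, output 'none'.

Roots: E G
Mark E: refs=B E null, marked=E
Mark G: refs=A B D, marked=E G
Mark B: refs=null, marked=B E G
Mark A: refs=D, marked=A B E G
Mark D: refs=B D F, marked=A B D E G
Mark F: refs=B, marked=A B D E F G
Unmarked (collected): C

Answer: A B D E F G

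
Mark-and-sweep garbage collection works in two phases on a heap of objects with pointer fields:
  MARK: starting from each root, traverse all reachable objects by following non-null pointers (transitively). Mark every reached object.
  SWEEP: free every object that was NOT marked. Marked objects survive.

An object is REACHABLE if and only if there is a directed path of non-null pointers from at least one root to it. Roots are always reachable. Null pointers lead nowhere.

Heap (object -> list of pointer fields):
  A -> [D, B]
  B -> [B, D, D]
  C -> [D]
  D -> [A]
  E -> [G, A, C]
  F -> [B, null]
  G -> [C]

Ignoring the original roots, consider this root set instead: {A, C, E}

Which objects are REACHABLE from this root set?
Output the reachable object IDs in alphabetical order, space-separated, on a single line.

Roots: A C E
Mark A: refs=D B, marked=A
Mark C: refs=D, marked=A C
Mark E: refs=G A C, marked=A C E
Mark D: refs=A, marked=A C D E
Mark B: refs=B D D, marked=A B C D E
Mark G: refs=C, marked=A B C D E G
Unmarked (collected): F

Answer: A B C D E G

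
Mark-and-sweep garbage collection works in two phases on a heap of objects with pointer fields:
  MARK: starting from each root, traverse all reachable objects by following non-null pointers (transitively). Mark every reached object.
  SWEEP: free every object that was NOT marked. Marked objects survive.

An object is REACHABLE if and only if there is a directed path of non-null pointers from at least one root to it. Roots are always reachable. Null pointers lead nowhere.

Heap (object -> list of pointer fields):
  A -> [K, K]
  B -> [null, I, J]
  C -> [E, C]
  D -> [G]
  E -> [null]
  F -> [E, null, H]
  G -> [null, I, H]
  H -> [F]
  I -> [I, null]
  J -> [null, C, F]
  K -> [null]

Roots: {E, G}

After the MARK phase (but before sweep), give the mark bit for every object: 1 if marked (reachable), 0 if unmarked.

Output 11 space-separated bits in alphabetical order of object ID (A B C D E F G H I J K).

Answer: 0 0 0 0 1 1 1 1 1 0 0

Derivation:
Roots: E G
Mark E: refs=null, marked=E
Mark G: refs=null I H, marked=E G
Mark I: refs=I null, marked=E G I
Mark H: refs=F, marked=E G H I
Mark F: refs=E null H, marked=E F G H I
Unmarked (collected): A B C D J K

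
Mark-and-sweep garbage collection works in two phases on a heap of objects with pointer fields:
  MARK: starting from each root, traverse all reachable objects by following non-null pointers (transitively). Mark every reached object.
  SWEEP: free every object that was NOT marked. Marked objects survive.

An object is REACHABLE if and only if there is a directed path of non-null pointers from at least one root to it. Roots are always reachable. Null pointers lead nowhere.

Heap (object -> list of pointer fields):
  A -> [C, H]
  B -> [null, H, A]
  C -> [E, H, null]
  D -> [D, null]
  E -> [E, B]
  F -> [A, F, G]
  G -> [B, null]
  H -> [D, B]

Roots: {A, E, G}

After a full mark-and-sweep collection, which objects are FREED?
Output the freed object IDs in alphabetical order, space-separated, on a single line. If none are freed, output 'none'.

Roots: A E G
Mark A: refs=C H, marked=A
Mark E: refs=E B, marked=A E
Mark G: refs=B null, marked=A E G
Mark C: refs=E H null, marked=A C E G
Mark H: refs=D B, marked=A C E G H
Mark B: refs=null H A, marked=A B C E G H
Mark D: refs=D null, marked=A B C D E G H
Unmarked (collected): F

Answer: F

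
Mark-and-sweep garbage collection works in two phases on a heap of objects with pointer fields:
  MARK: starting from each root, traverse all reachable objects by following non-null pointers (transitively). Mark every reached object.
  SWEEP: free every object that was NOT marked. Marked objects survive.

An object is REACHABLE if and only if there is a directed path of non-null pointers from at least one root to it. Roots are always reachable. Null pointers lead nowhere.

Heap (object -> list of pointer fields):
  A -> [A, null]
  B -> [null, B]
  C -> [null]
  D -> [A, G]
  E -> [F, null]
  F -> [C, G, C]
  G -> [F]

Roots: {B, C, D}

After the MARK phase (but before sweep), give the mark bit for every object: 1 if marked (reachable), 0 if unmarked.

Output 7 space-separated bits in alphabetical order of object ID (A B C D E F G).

Answer: 1 1 1 1 0 1 1

Derivation:
Roots: B C D
Mark B: refs=null B, marked=B
Mark C: refs=null, marked=B C
Mark D: refs=A G, marked=B C D
Mark A: refs=A null, marked=A B C D
Mark G: refs=F, marked=A B C D G
Mark F: refs=C G C, marked=A B C D F G
Unmarked (collected): E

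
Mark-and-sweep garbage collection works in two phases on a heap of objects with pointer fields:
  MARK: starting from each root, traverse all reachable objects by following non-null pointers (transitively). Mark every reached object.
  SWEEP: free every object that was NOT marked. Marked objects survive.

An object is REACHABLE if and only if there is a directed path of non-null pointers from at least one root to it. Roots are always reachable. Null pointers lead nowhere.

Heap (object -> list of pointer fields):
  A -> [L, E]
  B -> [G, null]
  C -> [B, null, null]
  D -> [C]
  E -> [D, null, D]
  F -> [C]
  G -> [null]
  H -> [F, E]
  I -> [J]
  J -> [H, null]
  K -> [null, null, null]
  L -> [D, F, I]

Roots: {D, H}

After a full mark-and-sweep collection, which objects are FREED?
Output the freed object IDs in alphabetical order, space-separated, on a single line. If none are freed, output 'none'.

Answer: A I J K L

Derivation:
Roots: D H
Mark D: refs=C, marked=D
Mark H: refs=F E, marked=D H
Mark C: refs=B null null, marked=C D H
Mark F: refs=C, marked=C D F H
Mark E: refs=D null D, marked=C D E F H
Mark B: refs=G null, marked=B C D E F H
Mark G: refs=null, marked=B C D E F G H
Unmarked (collected): A I J K L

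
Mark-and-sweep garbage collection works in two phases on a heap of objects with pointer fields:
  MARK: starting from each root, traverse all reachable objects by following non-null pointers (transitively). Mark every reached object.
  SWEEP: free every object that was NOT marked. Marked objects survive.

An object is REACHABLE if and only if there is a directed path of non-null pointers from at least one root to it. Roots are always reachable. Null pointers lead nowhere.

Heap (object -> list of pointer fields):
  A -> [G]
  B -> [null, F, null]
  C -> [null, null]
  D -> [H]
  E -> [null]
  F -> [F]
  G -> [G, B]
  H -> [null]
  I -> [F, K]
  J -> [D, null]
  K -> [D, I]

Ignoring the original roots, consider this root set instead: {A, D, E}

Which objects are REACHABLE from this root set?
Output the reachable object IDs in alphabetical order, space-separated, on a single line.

Answer: A B D E F G H

Derivation:
Roots: A D E
Mark A: refs=G, marked=A
Mark D: refs=H, marked=A D
Mark E: refs=null, marked=A D E
Mark G: refs=G B, marked=A D E G
Mark H: refs=null, marked=A D E G H
Mark B: refs=null F null, marked=A B D E G H
Mark F: refs=F, marked=A B D E F G H
Unmarked (collected): C I J K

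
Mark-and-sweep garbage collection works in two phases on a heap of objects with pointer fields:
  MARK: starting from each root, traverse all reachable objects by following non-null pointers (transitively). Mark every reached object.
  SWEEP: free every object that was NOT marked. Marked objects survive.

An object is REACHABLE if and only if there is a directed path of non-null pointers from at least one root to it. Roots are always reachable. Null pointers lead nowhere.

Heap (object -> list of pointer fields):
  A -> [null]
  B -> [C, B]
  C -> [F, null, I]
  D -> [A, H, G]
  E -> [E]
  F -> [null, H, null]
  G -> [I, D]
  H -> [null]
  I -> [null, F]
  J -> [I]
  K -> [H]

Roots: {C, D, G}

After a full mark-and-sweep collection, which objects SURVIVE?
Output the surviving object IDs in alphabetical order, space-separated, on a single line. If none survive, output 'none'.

Roots: C D G
Mark C: refs=F null I, marked=C
Mark D: refs=A H G, marked=C D
Mark G: refs=I D, marked=C D G
Mark F: refs=null H null, marked=C D F G
Mark I: refs=null F, marked=C D F G I
Mark A: refs=null, marked=A C D F G I
Mark H: refs=null, marked=A C D F G H I
Unmarked (collected): B E J K

Answer: A C D F G H I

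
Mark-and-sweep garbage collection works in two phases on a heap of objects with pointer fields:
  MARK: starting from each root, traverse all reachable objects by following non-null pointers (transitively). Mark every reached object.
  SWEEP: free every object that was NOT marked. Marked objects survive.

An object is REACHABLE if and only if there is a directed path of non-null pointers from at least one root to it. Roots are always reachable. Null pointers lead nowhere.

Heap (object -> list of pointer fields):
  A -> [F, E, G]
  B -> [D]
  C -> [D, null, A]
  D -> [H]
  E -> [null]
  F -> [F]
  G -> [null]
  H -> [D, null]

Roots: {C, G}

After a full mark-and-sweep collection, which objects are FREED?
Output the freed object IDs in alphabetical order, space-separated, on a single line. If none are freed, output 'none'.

Answer: B

Derivation:
Roots: C G
Mark C: refs=D null A, marked=C
Mark G: refs=null, marked=C G
Mark D: refs=H, marked=C D G
Mark A: refs=F E G, marked=A C D G
Mark H: refs=D null, marked=A C D G H
Mark F: refs=F, marked=A C D F G H
Mark E: refs=null, marked=A C D E F G H
Unmarked (collected): B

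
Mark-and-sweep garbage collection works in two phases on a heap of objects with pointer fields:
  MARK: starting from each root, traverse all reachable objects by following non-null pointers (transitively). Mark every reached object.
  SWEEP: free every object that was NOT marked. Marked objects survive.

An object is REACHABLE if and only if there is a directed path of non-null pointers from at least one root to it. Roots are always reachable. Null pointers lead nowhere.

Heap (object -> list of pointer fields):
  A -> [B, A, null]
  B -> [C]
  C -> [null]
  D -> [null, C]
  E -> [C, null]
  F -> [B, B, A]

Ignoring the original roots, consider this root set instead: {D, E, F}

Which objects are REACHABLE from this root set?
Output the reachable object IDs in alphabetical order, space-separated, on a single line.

Answer: A B C D E F

Derivation:
Roots: D E F
Mark D: refs=null C, marked=D
Mark E: refs=C null, marked=D E
Mark F: refs=B B A, marked=D E F
Mark C: refs=null, marked=C D E F
Mark B: refs=C, marked=B C D E F
Mark A: refs=B A null, marked=A B C D E F
Unmarked (collected): (none)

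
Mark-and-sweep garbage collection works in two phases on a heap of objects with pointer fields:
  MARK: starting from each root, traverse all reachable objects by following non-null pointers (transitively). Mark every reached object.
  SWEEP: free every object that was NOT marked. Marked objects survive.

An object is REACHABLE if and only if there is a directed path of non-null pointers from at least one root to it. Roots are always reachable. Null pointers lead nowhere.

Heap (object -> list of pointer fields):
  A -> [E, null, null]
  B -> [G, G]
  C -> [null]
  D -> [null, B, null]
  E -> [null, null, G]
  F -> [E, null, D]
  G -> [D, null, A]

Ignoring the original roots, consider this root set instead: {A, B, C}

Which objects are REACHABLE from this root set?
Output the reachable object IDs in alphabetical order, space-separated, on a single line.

Answer: A B C D E G

Derivation:
Roots: A B C
Mark A: refs=E null null, marked=A
Mark B: refs=G G, marked=A B
Mark C: refs=null, marked=A B C
Mark E: refs=null null G, marked=A B C E
Mark G: refs=D null A, marked=A B C E G
Mark D: refs=null B null, marked=A B C D E G
Unmarked (collected): F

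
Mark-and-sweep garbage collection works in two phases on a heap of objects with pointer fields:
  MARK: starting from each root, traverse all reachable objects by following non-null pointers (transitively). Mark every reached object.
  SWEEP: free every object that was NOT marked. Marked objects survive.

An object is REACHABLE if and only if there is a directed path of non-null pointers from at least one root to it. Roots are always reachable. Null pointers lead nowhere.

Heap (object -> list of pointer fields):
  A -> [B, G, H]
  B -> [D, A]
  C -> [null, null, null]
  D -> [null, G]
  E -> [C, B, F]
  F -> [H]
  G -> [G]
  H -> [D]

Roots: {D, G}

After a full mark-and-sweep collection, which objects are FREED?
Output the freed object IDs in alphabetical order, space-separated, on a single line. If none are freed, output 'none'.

Answer: A B C E F H

Derivation:
Roots: D G
Mark D: refs=null G, marked=D
Mark G: refs=G, marked=D G
Unmarked (collected): A B C E F H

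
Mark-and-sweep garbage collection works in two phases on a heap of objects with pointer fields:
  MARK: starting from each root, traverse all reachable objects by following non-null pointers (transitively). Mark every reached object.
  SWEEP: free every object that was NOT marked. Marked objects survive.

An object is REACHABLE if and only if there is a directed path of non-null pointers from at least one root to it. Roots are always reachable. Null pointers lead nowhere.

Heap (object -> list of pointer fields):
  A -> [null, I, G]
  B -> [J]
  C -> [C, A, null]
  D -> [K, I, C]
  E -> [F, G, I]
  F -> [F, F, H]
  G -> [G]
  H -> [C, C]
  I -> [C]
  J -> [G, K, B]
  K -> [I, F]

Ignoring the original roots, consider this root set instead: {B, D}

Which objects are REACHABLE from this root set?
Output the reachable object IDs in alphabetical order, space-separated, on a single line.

Answer: A B C D F G H I J K

Derivation:
Roots: B D
Mark B: refs=J, marked=B
Mark D: refs=K I C, marked=B D
Mark J: refs=G K B, marked=B D J
Mark K: refs=I F, marked=B D J K
Mark I: refs=C, marked=B D I J K
Mark C: refs=C A null, marked=B C D I J K
Mark G: refs=G, marked=B C D G I J K
Mark F: refs=F F H, marked=B C D F G I J K
Mark A: refs=null I G, marked=A B C D F G I J K
Mark H: refs=C C, marked=A B C D F G H I J K
Unmarked (collected): E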